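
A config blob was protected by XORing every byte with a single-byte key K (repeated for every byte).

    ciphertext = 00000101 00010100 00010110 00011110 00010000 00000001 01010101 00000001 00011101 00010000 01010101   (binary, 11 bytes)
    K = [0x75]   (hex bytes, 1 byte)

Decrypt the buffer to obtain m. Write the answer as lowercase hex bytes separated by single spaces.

70 61 63 6b 65 74 20 74 68 65 20

The 1-byte key repeats, so the effective keystream is 75 75 75 75 75 75 75 75 75 75 75.
byte 0: 05 XOR 75 = 70
byte 1: 14 XOR 75 = 61
byte 2: 16 XOR 75 = 63
byte 3: 1e XOR 75 = 6b
byte 4: 10 XOR 75 = 65
byte 5: 01 XOR 75 = 74
byte 6: 55 XOR 75 = 20
byte 7: 01 XOR 75 = 74
byte 8: 1d XOR 75 = 68
byte 9: 10 XOR 75 = 65
byte 10: 55 XOR 75 = 20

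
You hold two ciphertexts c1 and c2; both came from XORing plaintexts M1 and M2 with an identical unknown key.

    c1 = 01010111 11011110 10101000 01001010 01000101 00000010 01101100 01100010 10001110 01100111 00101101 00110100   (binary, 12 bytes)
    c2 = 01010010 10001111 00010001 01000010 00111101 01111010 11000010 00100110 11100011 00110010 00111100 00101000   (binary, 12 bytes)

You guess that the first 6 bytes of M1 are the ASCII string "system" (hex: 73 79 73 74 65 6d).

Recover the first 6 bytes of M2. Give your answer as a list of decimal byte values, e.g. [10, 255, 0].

First, c1 ⊕ c2 = (M1 ⊕ K) ⊕ (M2 ⊕ K) = M1 ⊕ M2, so the key drops out. Then M2 = (M1 ⊕ M2) ⊕ M1 over the first 6 bytes.
byte 0: (57 ^ 52) ^ 73 = 05 ^ 73 = 76
byte 1: (de ^ 8f) ^ 79 = 51 ^ 79 = 28
byte 2: (a8 ^ 11) ^ 73 = b9 ^ 73 = ca
byte 3: (4a ^ 42) ^ 74 = 08 ^ 74 = 7c
byte 4: (45 ^ 3d) ^ 65 = 78 ^ 65 = 1d
byte 5: (02 ^ 7a) ^ 6d = 78 ^ 6d = 15

[118, 40, 202, 124, 29, 21]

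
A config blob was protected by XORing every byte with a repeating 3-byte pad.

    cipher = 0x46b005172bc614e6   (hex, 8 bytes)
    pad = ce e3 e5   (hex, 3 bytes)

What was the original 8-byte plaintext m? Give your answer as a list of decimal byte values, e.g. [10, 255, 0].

[136, 83, 224, 217, 200, 35, 218, 5]

The 3-byte key repeats, so the effective keystream is ce e3 e5 ce e3 e5 ce e3.
byte 0: 46 ⊕ ce = 88
byte 1: b0 ⊕ e3 = 53
byte 2: 05 ⊕ e5 = e0
byte 3: 17 ⊕ ce = d9
byte 4: 2b ⊕ e3 = c8
byte 5: c6 ⊕ e5 = 23
byte 6: 14 ⊕ ce = da
byte 7: e6 ⊕ e3 = 05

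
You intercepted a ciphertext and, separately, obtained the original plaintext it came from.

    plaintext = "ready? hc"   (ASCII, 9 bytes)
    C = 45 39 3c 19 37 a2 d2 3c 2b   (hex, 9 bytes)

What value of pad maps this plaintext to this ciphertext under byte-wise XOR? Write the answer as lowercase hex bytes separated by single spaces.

Since C = plaintext ⊕ pad, XORing both sides with plaintext gives pad = plaintext ⊕ C.
byte 0: 01110010 ^ 01000101 = 00110111
byte 1: 01100101 ^ 00111001 = 01011100
byte 2: 01100001 ^ 00111100 = 01011101
byte 3: 01100100 ^ 00011001 = 01111101
byte 4: 01111001 ^ 00110111 = 01001110
byte 5: 00111111 ^ 10100010 = 10011101
byte 6: 00100000 ^ 11010010 = 11110010
byte 7: 01101000 ^ 00111100 = 01010100
byte 8: 01100011 ^ 00101011 = 01001000

37 5c 5d 7d 4e 9d f2 54 48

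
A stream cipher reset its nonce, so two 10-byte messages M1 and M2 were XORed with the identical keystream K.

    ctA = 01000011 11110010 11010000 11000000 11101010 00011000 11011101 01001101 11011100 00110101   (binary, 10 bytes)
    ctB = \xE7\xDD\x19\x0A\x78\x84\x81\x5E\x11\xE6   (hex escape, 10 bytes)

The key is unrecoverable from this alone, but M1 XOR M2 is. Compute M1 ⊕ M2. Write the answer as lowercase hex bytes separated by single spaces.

ctA ⊕ ctB = (M1 ⊕ K) ⊕ (M2 ⊕ K) = M1 ⊕ M2 — the shared key cancels under XOR.
43 XOR e7 = a4
f2 XOR dd = 2f
d0 XOR 19 = c9
c0 XOR 0a = ca
ea XOR 78 = 92
18 XOR 84 = 9c
dd XOR 81 = 5c
4d XOR 5e = 13
dc XOR 11 = cd
35 XOR e6 = d3

a4 2f c9 ca 92 9c 5c 13 cd d3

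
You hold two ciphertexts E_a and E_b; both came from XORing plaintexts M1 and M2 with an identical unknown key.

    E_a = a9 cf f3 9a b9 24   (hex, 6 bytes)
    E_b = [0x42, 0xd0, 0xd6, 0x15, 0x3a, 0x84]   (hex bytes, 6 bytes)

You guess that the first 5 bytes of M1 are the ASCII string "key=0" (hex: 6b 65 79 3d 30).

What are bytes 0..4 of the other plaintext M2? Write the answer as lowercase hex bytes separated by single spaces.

First, E_a ⊕ E_b = (M1 ⊕ K) ⊕ (M2 ⊕ K) = M1 ⊕ M2, so the key drops out. Then M2 = (M1 ⊕ M2) ⊕ M1 over the first 5 bytes.
byte 0: (a9 xor 42) xor 6b = eb xor 6b = 80
byte 1: (cf xor d0) xor 65 = 1f xor 65 = 7a
byte 2: (f3 xor d6) xor 79 = 25 xor 79 = 5c
byte 3: (9a xor 15) xor 3d = 8f xor 3d = b2
byte 4: (b9 xor 3a) xor 30 = 83 xor 30 = b3

80 7a 5c b2 b3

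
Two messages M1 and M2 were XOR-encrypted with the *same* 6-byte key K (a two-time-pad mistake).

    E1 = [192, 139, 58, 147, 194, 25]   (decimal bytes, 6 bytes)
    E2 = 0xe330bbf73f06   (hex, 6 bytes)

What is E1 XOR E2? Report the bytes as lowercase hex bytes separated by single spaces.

E1 ⊕ E2 = (M1 ⊕ K) ⊕ (M2 ⊕ K) = M1 ⊕ M2 — the shared key cancels under XOR.
byte 0: c0 ^ e3 = 23
byte 1: 8b ^ 30 = bb
byte 2: 3a ^ bb = 81
byte 3: 93 ^ f7 = 64
byte 4: c2 ^ 3f = fd
byte 5: 19 ^ 06 = 1f

23 bb 81 64 fd 1f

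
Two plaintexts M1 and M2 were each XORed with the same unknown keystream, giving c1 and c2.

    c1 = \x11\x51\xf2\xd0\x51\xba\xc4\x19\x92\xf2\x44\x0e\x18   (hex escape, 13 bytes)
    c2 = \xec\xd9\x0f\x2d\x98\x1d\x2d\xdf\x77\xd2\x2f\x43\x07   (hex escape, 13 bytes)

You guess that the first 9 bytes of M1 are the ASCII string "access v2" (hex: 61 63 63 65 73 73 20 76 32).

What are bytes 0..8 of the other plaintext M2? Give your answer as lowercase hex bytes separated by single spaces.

9c eb 9e 98 ba d4 c9 b0 d7

First, c1 ⊕ c2 = (M1 ⊕ K) ⊕ (M2 ⊕ K) = M1 ⊕ M2, so the key drops out. Then M2 = (M1 ⊕ M2) ⊕ M1 over the first 9 bytes.
byte 0: (11 XOR ec) XOR 61 = fd XOR 61 = 9c
byte 1: (51 XOR d9) XOR 63 = 88 XOR 63 = eb
byte 2: (f2 XOR 0f) XOR 63 = fd XOR 63 = 9e
byte 3: (d0 XOR 2d) XOR 65 = fd XOR 65 = 98
byte 4: (51 XOR 98) XOR 73 = c9 XOR 73 = ba
byte 5: (ba XOR 1d) XOR 73 = a7 XOR 73 = d4
byte 6: (c4 XOR 2d) XOR 20 = e9 XOR 20 = c9
byte 7: (19 XOR df) XOR 76 = c6 XOR 76 = b0
byte 8: (92 XOR 77) XOR 32 = e5 XOR 32 = d7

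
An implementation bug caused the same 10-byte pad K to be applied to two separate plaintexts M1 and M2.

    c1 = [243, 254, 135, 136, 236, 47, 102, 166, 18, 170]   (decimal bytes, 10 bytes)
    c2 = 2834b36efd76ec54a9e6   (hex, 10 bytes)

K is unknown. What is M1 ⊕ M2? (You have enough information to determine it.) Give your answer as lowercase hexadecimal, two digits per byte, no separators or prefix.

c1 ⊕ c2 = (M1 ⊕ K) ⊕ (M2 ⊕ K) = M1 ⊕ M2 — the shared key cancels under XOR.
243 ^  40 = 219
254 ^  52 = 202
135 ^ 179 =  52
136 ^ 110 = 230
236 ^ 253 =  17
 47 ^ 118 =  89
102 ^ 236 = 138
166 ^  84 = 242
 18 ^ 169 = 187
170 ^ 230 =  76

dbca34e611598af2bb4c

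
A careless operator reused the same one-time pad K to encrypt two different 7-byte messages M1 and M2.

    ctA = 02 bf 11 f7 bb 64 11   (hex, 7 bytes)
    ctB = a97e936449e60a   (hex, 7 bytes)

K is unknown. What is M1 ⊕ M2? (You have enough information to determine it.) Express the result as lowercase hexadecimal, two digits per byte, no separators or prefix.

abc18293f2821b

ctA ⊕ ctB = (M1 ⊕ K) ⊕ (M2 ⊕ K) = M1 ⊕ M2 — the shared key cancels under XOR.
  2 xor 169 = 171
191 xor 126 = 193
 17 xor 147 = 130
247 xor 100 = 147
187 xor  73 = 242
100 xor 230 = 130
 17 xor  10 =  27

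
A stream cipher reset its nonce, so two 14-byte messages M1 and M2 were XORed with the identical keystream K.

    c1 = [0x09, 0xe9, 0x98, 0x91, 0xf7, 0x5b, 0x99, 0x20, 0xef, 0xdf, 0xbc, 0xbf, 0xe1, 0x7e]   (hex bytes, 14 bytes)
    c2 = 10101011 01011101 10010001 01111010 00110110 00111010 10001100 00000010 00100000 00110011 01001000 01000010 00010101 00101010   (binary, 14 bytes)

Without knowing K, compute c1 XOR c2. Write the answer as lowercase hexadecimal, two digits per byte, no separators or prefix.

a2b409ebc1611522cfecf4fdf454

c1 ⊕ c2 = (M1 ⊕ K) ⊕ (M2 ⊕ K) = M1 ⊕ M2 — the shared key cancels under XOR.
byte 0: 00001001 XOR 10101011 = 10100010
byte 1: 11101001 XOR 01011101 = 10110100
byte 2: 10011000 XOR 10010001 = 00001001
byte 3: 10010001 XOR 01111010 = 11101011
byte 4: 11110111 XOR 00110110 = 11000001
byte 5: 01011011 XOR 00111010 = 01100001
byte 6: 10011001 XOR 10001100 = 00010101
byte 7: 00100000 XOR 00000010 = 00100010
byte 8: 11101111 XOR 00100000 = 11001111
byte 9: 11011111 XOR 00110011 = 11101100
byte 10: 10111100 XOR 01001000 = 11110100
byte 11: 10111111 XOR 01000010 = 11111101
byte 12: 11100001 XOR 00010101 = 11110100
byte 13: 01111110 XOR 00101010 = 01010100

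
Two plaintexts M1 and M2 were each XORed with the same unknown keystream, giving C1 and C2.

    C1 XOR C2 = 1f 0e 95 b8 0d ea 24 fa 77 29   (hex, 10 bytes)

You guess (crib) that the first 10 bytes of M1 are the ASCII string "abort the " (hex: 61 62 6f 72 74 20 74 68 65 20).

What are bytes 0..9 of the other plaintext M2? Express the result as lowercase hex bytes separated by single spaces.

Since C1 ⊕ C2 = M1 ⊕ M2, XORing with the guessed M1 bytes yields the corresponding M2 bytes: M2 = (C1 ⊕ C2) ⊕ M1.
1f xor 61 = 7e
0e xor 62 = 6c
95 xor 6f = fa
b8 xor 72 = ca
0d xor 74 = 79
ea xor 20 = ca
24 xor 74 = 50
fa xor 68 = 92
77 xor 65 = 12
29 xor 20 = 09

7e 6c fa ca 79 ca 50 92 12 09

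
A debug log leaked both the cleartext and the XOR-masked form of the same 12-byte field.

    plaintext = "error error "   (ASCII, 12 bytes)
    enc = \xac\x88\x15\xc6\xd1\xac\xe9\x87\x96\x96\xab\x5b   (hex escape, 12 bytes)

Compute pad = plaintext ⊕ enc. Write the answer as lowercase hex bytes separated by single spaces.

Since enc = plaintext ⊕ pad, XORing both sides with plaintext gives pad = plaintext ⊕ enc.
65 xor ac = c9
72 xor 88 = fa
72 xor 15 = 67
6f xor c6 = a9
72 xor d1 = a3
20 xor ac = 8c
65 xor e9 = 8c
72 xor 87 = f5
72 xor 96 = e4
6f xor 96 = f9
72 xor ab = d9
20 xor 5b = 7b

c9 fa 67 a9 a3 8c 8c f5 e4 f9 d9 7b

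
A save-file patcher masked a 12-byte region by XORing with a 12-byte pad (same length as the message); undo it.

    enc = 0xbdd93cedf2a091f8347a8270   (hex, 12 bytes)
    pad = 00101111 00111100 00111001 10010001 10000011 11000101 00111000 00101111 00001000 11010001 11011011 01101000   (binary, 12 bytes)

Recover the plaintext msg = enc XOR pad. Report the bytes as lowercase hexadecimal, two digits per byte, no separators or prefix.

XOR is its own inverse, so applying the key byte-wise gives the result directly.
bd XOR 2f = 92
d9 XOR 3c = e5
3c XOR 39 = 05
ed XOR 91 = 7c
f2 XOR 83 = 71
a0 XOR c5 = 65
91 XOR 38 = a9
f8 XOR 2f = d7
34 XOR 08 = 3c
7a XOR d1 = ab
82 XOR db = 59
70 XOR 68 = 18

92e5057c7165a9d73cab5918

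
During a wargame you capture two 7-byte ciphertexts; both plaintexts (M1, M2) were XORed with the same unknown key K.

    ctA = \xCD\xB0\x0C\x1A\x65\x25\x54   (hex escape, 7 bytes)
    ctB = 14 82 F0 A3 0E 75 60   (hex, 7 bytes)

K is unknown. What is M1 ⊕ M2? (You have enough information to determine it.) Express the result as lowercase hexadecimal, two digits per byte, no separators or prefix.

d932fcb96b5034

ctA ⊕ ctB = (M1 ⊕ K) ⊕ (M2 ⊕ K) = M1 ⊕ M2 — the shared key cancels under XOR.
205 ^  20 = 217
176 ^ 130 =  50
 12 ^ 240 = 252
 26 ^ 163 = 185
101 ^  14 = 107
 37 ^ 117 =  80
 84 ^  96 =  52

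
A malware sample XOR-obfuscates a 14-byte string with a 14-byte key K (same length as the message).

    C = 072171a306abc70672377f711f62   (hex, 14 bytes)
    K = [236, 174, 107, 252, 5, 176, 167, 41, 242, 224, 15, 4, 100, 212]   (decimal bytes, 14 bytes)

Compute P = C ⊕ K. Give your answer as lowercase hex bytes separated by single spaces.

byte 0:   7 ⊕ 236 = 235
byte 1:  33 ⊕ 174 = 143
byte 2: 113 ⊕ 107 =  26
byte 3: 163 ⊕ 252 =  95
byte 4:   6 ⊕   5 =   3
byte 5: 171 ⊕ 176 =  27
byte 6: 199 ⊕ 167 =  96
byte 7:   6 ⊕  41 =  47
byte 8: 114 ⊕ 242 = 128
byte 9:  55 ⊕ 224 = 215
byte 10: 127 ⊕  15 = 112
byte 11: 113 ⊕   4 = 117
byte 12:  31 ⊕ 100 = 123
byte 13:  98 ⊕ 212 = 182

eb 8f 1a 5f 03 1b 60 2f 80 d7 70 75 7b b6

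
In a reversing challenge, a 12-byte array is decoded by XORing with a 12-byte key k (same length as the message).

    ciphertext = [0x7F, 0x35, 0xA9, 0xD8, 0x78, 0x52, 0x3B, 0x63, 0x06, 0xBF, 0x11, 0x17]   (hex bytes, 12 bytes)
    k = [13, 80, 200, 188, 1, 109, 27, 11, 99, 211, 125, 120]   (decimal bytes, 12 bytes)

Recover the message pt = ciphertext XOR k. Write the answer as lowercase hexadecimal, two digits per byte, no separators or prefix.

XOR is its own inverse, so applying the key byte-wise gives the result directly.
byte 0: 7f ⊕ 0d = 72
byte 1: 35 ⊕ 50 = 65
byte 2: a9 ⊕ c8 = 61
byte 3: d8 ⊕ bc = 64
byte 4: 78 ⊕ 01 = 79
byte 5: 52 ⊕ 6d = 3f
byte 6: 3b ⊕ 1b = 20
byte 7: 63 ⊕ 0b = 68
byte 8: 06 ⊕ 63 = 65
byte 9: bf ⊕ d3 = 6c
byte 10: 11 ⊕ 7d = 6c
byte 11: 17 ⊕ 78 = 6f

72656164793f2068656c6c6f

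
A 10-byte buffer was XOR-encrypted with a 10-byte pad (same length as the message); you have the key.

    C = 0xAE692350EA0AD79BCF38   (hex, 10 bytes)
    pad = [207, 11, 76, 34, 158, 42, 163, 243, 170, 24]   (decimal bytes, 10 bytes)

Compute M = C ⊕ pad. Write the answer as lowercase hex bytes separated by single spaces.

61 62 6f 72 74 20 74 68 65 20

XOR is its own inverse, so applying the key byte-wise gives the result directly.
ae ^ cf = 61
69 ^ 0b = 62
23 ^ 4c = 6f
50 ^ 22 = 72
ea ^ 9e = 74
0a ^ 2a = 20
d7 ^ a3 = 74
9b ^ f3 = 68
cf ^ aa = 65
38 ^ 18 = 20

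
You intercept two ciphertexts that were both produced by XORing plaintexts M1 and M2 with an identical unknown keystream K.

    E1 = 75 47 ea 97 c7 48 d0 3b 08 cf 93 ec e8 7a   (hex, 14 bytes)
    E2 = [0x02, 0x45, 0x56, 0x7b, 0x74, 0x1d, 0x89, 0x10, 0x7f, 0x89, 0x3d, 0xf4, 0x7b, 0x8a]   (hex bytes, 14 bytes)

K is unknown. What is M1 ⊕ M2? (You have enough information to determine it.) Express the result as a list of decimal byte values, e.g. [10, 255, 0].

[119, 2, 188, 236, 179, 85, 89, 43, 119, 70, 174, 24, 147, 240]

E1 ⊕ E2 = (M1 ⊕ K) ⊕ (M2 ⊕ K) = M1 ⊕ M2 — the shared key cancels under XOR.
75 XOR 02 = 77
47 XOR 45 = 02
ea XOR 56 = bc
97 XOR 7b = ec
c7 XOR 74 = b3
48 XOR 1d = 55
d0 XOR 89 = 59
3b XOR 10 = 2b
08 XOR 7f = 77
cf XOR 89 = 46
93 XOR 3d = ae
ec XOR f4 = 18
e8 XOR 7b = 93
7a XOR 8a = f0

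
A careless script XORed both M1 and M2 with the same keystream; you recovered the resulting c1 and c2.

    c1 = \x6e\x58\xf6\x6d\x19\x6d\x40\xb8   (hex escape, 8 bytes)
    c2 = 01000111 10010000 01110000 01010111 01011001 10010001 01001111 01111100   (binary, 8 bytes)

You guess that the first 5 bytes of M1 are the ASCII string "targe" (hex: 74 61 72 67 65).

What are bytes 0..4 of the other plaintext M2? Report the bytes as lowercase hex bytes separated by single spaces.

First, c1 ⊕ c2 = (M1 ⊕ K) ⊕ (M2 ⊕ K) = M1 ⊕ M2, so the key drops out. Then M2 = (M1 ⊕ M2) ⊕ M1 over the first 5 bytes.
byte 0: (6e xor 47) xor 74 = 29 xor 74 = 5d
byte 1: (58 xor 90) xor 61 = c8 xor 61 = a9
byte 2: (f6 xor 70) xor 72 = 86 xor 72 = f4
byte 3: (6d xor 57) xor 67 = 3a xor 67 = 5d
byte 4: (19 xor 59) xor 65 = 40 xor 65 = 25

5d a9 f4 5d 25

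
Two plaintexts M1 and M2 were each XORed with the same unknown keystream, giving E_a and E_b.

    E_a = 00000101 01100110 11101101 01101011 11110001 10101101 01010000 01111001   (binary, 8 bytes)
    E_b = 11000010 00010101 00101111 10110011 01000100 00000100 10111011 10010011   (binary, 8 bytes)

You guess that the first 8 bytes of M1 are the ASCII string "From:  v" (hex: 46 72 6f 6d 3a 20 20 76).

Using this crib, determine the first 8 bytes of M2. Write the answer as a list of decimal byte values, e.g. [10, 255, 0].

First, E_a ⊕ E_b = (M1 ⊕ K) ⊕ (M2 ⊕ K) = M1 ⊕ M2, so the key drops out. Then M2 = (M1 ⊕ M2) ⊕ M1 over the first 8 bytes.
byte 0: (05 XOR c2) XOR 46 = c7 XOR 46 = 81
byte 1: (66 XOR 15) XOR 72 = 73 XOR 72 = 01
byte 2: (ed XOR 2f) XOR 6f = c2 XOR 6f = ad
byte 3: (6b XOR b3) XOR 6d = d8 XOR 6d = b5
byte 4: (f1 XOR 44) XOR 3a = b5 XOR 3a = 8f
byte 5: (ad XOR 04) XOR 20 = a9 XOR 20 = 89
byte 6: (50 XOR bb) XOR 20 = eb XOR 20 = cb
byte 7: (79 XOR 93) XOR 76 = ea XOR 76 = 9c

[129, 1, 173, 181, 143, 137, 203, 156]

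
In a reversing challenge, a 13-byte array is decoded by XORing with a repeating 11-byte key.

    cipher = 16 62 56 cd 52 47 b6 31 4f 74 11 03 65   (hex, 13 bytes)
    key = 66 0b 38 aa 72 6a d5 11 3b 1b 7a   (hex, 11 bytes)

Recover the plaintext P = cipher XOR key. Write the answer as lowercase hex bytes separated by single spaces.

The 11-byte key repeats, so the effective keystream is 66 0b 38 aa 72 6a d5 11 3b 1b 7a 66 0b.
byte 0: 16 xor 66 = 70
byte 1: 62 xor 0b = 69
byte 2: 56 xor 38 = 6e
byte 3: cd xor aa = 67
byte 4: 52 xor 72 = 20
byte 5: 47 xor 6a = 2d
byte 6: b6 xor d5 = 63
byte 7: 31 xor 11 = 20
byte 8: 4f xor 3b = 74
byte 9: 74 xor 1b = 6f
byte 10: 11 xor 7a = 6b
byte 11: 03 xor 66 = 65
byte 12: 65 xor 0b = 6e

70 69 6e 67 20 2d 63 20 74 6f 6b 65 6e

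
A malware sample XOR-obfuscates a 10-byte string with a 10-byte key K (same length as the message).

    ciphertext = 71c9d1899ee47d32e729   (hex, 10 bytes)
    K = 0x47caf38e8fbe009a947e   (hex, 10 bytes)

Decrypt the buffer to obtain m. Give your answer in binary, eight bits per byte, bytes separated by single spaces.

XOR is its own inverse, so applying the key byte-wise gives the result directly.
01110001 ^ 01000111 = 00110110
11001001 ^ 11001010 = 00000011
11010001 ^ 11110011 = 00100010
10001001 ^ 10001110 = 00000111
10011110 ^ 10001111 = 00010001
11100100 ^ 10111110 = 01011010
01111101 ^ 00000000 = 01111101
00110010 ^ 10011010 = 10101000
11100111 ^ 10010100 = 01110011
00101001 ^ 01111110 = 01010111

00110110 00000011 00100010 00000111 00010001 01011010 01111101 10101000 01110011 01010111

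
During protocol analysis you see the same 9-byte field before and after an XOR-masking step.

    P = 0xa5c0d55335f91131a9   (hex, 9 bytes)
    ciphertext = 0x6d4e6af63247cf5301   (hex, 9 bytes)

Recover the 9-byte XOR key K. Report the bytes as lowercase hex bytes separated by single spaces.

Since ciphertext = P ⊕ K, XORing both sides with P gives K = P ⊕ ciphertext.
byte 0: 10100101 ⊕ 01101101 = 11001000
byte 1: 11000000 ⊕ 01001110 = 10001110
byte 2: 11010101 ⊕ 01101010 = 10111111
byte 3: 01010011 ⊕ 11110110 = 10100101
byte 4: 00110101 ⊕ 00110010 = 00000111
byte 5: 11111001 ⊕ 01000111 = 10111110
byte 6: 00010001 ⊕ 11001111 = 11011110
byte 7: 00110001 ⊕ 01010011 = 01100010
byte 8: 10101001 ⊕ 00000001 = 10101000

c8 8e bf a5 07 be de 62 a8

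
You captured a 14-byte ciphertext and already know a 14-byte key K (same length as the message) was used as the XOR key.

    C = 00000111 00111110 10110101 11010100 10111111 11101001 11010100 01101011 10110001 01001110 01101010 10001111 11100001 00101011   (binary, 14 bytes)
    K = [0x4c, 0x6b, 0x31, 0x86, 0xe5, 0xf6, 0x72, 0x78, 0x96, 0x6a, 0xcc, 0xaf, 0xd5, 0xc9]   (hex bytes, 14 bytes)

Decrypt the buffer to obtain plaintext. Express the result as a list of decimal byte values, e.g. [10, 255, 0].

[75, 85, 132, 82, 90, 31, 166, 19, 39, 36, 166, 32, 52, 226]

XOR is its own inverse, so applying the key byte-wise gives the result directly.
07 ⊕ 4c = 4b
3e ⊕ 6b = 55
b5 ⊕ 31 = 84
d4 ⊕ 86 = 52
bf ⊕ e5 = 5a
e9 ⊕ f6 = 1f
d4 ⊕ 72 = a6
6b ⊕ 78 = 13
b1 ⊕ 96 = 27
4e ⊕ 6a = 24
6a ⊕ cc = a6
8f ⊕ af = 20
e1 ⊕ d5 = 34
2b ⊕ c9 = e2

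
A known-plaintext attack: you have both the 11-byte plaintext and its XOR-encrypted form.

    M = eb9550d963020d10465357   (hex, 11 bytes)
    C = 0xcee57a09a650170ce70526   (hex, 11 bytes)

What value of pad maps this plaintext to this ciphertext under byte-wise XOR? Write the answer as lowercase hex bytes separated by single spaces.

25 70 2a d0 c5 52 1a 1c a1 56 71

Since C = M ⊕ pad, XORing both sides with M gives pad = M ⊕ C.
11101011 XOR 11001110 = 00100101
10010101 XOR 11100101 = 01110000
01010000 XOR 01111010 = 00101010
11011001 XOR 00001001 = 11010000
01100011 XOR 10100110 = 11000101
00000010 XOR 01010000 = 01010010
00001101 XOR 00010111 = 00011010
00010000 XOR 00001100 = 00011100
01000110 XOR 11100111 = 10100001
01010011 XOR 00000101 = 01010110
01010111 XOR 00100110 = 01110001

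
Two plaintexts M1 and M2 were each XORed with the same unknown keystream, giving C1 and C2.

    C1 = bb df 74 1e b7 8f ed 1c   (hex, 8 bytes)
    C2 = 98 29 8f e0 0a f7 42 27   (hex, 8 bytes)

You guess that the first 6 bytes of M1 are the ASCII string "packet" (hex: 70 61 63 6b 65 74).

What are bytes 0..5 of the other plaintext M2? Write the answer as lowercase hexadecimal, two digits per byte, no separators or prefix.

First, C1 ⊕ C2 = (M1 ⊕ K) ⊕ (M2 ⊕ K) = M1 ⊕ M2, so the key drops out. Then M2 = (M1 ⊕ M2) ⊕ M1 over the first 6 bytes.
byte 0: (bb ^ 98) ^ 70 = 23 ^ 70 = 53
byte 1: (df ^ 29) ^ 61 = f6 ^ 61 = 97
byte 2: (74 ^ 8f) ^ 63 = fb ^ 63 = 98
byte 3: (1e ^ e0) ^ 6b = fe ^ 6b = 95
byte 4: (b7 ^ 0a) ^ 65 = bd ^ 65 = d8
byte 5: (8f ^ f7) ^ 74 = 78 ^ 74 = 0c

53979895d80c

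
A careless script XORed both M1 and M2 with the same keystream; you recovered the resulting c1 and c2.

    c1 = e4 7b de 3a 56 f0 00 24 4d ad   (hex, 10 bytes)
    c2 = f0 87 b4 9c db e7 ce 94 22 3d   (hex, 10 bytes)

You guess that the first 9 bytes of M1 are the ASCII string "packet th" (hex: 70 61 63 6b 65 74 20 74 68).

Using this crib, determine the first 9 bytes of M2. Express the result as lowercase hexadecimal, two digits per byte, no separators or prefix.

First, c1 ⊕ c2 = (M1 ⊕ K) ⊕ (M2 ⊕ K) = M1 ⊕ M2, so the key drops out. Then M2 = (M1 ⊕ M2) ⊕ M1 over the first 9 bytes.
byte 0: (e4 XOR f0) XOR 70 = 14 XOR 70 = 64
byte 1: (7b XOR 87) XOR 61 = fc XOR 61 = 9d
byte 2: (de XOR b4) XOR 63 = 6a XOR 63 = 09
byte 3: (3a XOR 9c) XOR 6b = a6 XOR 6b = cd
byte 4: (56 XOR db) XOR 65 = 8d XOR 65 = e8
byte 5: (f0 XOR e7) XOR 74 = 17 XOR 74 = 63
byte 6: (00 XOR ce) XOR 20 = ce XOR 20 = ee
byte 7: (24 XOR 94) XOR 74 = b0 XOR 74 = c4
byte 8: (4d XOR 22) XOR 68 = 6f XOR 68 = 07

649d09cde863eec407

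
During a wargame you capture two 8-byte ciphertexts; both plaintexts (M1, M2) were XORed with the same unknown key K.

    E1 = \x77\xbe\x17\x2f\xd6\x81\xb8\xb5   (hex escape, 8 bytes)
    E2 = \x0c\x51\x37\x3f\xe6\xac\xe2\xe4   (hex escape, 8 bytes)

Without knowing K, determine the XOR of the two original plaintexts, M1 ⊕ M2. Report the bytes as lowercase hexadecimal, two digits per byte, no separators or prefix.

E1 ⊕ E2 = (M1 ⊕ K) ⊕ (M2 ⊕ K) = M1 ⊕ M2 — the shared key cancels under XOR.
77 xor 0c = 7b
be xor 51 = ef
17 xor 37 = 20
2f xor 3f = 10
d6 xor e6 = 30
81 xor ac = 2d
b8 xor e2 = 5a
b5 xor e4 = 51

7bef2010302d5a51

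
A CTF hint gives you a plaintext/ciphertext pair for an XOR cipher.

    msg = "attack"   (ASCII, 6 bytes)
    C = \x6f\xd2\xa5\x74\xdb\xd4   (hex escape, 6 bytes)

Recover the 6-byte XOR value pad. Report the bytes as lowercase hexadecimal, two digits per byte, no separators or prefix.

0ea6d115b8bf

Since C = msg ⊕ pad, XORing both sides with msg gives pad = msg ⊕ C.
61 ^ 6f = 0e
74 ^ d2 = a6
74 ^ a5 = d1
61 ^ 74 = 15
63 ^ db = b8
6b ^ d4 = bf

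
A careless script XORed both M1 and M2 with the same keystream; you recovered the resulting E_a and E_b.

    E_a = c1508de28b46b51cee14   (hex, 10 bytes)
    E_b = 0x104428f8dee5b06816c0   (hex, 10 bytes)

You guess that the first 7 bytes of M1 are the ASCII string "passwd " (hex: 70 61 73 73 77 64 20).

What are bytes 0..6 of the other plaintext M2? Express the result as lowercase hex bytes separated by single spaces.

First, E_a ⊕ E_b = (M1 ⊕ K) ⊕ (M2 ⊕ K) = M1 ⊕ M2, so the key drops out. Then M2 = (M1 ⊕ M2) ⊕ M1 over the first 7 bytes.
byte 0: (c1 ⊕ 10) ⊕ 70 = d1 ⊕ 70 = a1
byte 1: (50 ⊕ 44) ⊕ 61 = 14 ⊕ 61 = 75
byte 2: (8d ⊕ 28) ⊕ 73 = a5 ⊕ 73 = d6
byte 3: (e2 ⊕ f8) ⊕ 73 = 1a ⊕ 73 = 69
byte 4: (8b ⊕ de) ⊕ 77 = 55 ⊕ 77 = 22
byte 5: (46 ⊕ e5) ⊕ 64 = a3 ⊕ 64 = c7
byte 6: (b5 ⊕ b0) ⊕ 20 = 05 ⊕ 20 = 25

a1 75 d6 69 22 c7 25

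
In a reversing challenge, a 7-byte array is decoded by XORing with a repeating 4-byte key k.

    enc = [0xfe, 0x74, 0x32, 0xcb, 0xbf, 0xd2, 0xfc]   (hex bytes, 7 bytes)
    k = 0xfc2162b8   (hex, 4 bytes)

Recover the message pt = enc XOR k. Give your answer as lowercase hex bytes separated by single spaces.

The 4-byte key repeats, so the effective keystream is fc 21 62 b8 fc 21 62.
byte 0: fe XOR fc = 02
byte 1: 74 XOR 21 = 55
byte 2: 32 XOR 62 = 50
byte 3: cb XOR b8 = 73
byte 4: bf XOR fc = 43
byte 5: d2 XOR 21 = f3
byte 6: fc XOR 62 = 9e

02 55 50 73 43 f3 9e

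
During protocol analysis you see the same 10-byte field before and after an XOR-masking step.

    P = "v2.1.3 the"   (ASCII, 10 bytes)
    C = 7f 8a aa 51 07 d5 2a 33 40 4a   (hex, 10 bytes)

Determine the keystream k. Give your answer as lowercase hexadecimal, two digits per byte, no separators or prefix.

09b8846029e60a47282f

Since C = P ⊕ k, XORing both sides with P gives k = P ⊕ C.
byte 0: 118 xor 127 =   9
byte 1:  50 xor 138 = 184
byte 2:  46 xor 170 = 132
byte 3:  49 xor  81 =  96
byte 4:  46 xor   7 =  41
byte 5:  51 xor 213 = 230
byte 6:  32 xor  42 =  10
byte 7: 116 xor  51 =  71
byte 8: 104 xor  64 =  40
byte 9: 101 xor  74 =  47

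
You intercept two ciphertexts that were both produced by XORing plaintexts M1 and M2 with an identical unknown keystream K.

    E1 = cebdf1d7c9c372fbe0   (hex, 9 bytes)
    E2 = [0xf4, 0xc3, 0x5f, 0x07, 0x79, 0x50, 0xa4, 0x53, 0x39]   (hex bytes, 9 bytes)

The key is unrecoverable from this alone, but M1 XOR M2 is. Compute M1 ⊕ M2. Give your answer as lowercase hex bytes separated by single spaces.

3a 7e ae d0 b0 93 d6 a8 d9

E1 ⊕ E2 = (M1 ⊕ K) ⊕ (M2 ⊕ K) = M1 ⊕ M2 — the shared key cancels under XOR.
ce ⊕ f4 = 3a
bd ⊕ c3 = 7e
f1 ⊕ 5f = ae
d7 ⊕ 07 = d0
c9 ⊕ 79 = b0
c3 ⊕ 50 = 93
72 ⊕ a4 = d6
fb ⊕ 53 = a8
e0 ⊕ 39 = d9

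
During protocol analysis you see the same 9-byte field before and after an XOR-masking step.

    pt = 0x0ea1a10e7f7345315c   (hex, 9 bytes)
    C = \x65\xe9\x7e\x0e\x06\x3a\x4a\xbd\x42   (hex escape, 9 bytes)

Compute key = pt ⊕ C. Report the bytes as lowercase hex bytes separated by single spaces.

6b 48 df 00 79 49 0f 8c 1e

Since C = pt ⊕ key, XORing both sides with pt gives key = pt ⊕ C.
0e ⊕ 65 = 6b
a1 ⊕ e9 = 48
a1 ⊕ 7e = df
0e ⊕ 0e = 00
7f ⊕ 06 = 79
73 ⊕ 3a = 49
45 ⊕ 4a = 0f
31 ⊕ bd = 8c
5c ⊕ 42 = 1e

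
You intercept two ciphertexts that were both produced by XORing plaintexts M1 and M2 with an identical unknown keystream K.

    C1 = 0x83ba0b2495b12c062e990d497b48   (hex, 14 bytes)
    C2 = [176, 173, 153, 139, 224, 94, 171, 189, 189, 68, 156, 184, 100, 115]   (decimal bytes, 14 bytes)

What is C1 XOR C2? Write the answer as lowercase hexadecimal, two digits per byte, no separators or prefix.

331792af75ef87bb93dd91f11f3b

C1 ⊕ C2 = (M1 ⊕ K) ⊕ (M2 ⊕ K) = M1 ⊕ M2 — the shared key cancels under XOR.
byte 0: 10000011 xor 10110000 = 00110011
byte 1: 10111010 xor 10101101 = 00010111
byte 2: 00001011 xor 10011001 = 10010010
byte 3: 00100100 xor 10001011 = 10101111
byte 4: 10010101 xor 11100000 = 01110101
byte 5: 10110001 xor 01011110 = 11101111
byte 6: 00101100 xor 10101011 = 10000111
byte 7: 00000110 xor 10111101 = 10111011
byte 8: 00101110 xor 10111101 = 10010011
byte 9: 10011001 xor 01000100 = 11011101
byte 10: 00001101 xor 10011100 = 10010001
byte 11: 01001001 xor 10111000 = 11110001
byte 12: 01111011 xor 01100100 = 00011111
byte 13: 01001000 xor 01110011 = 00111011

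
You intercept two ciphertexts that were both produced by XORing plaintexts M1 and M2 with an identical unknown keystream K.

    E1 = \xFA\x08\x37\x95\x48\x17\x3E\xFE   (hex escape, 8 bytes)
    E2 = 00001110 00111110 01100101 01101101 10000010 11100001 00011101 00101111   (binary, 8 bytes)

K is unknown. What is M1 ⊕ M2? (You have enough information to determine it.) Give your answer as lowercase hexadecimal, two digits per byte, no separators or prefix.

E1 ⊕ E2 = (M1 ⊕ K) ⊕ (M2 ⊕ K) = M1 ⊕ M2 — the shared key cancels under XOR.
fa XOR 0e = f4
08 XOR 3e = 36
37 XOR 65 = 52
95 XOR 6d = f8
48 XOR 82 = ca
17 XOR e1 = f6
3e XOR 1d = 23
fe XOR 2f = d1

f43652f8caf623d1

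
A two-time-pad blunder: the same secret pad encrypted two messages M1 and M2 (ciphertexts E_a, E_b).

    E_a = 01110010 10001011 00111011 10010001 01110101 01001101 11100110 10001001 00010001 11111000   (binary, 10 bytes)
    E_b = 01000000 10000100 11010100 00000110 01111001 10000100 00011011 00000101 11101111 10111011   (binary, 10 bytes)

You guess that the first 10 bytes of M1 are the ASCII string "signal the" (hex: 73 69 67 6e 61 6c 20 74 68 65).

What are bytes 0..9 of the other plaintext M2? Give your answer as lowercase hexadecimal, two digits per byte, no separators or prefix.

First, E_a ⊕ E_b = (M1 ⊕ K) ⊕ (M2 ⊕ K) = M1 ⊕ M2, so the key drops out. Then M2 = (M1 ⊕ M2) ⊕ M1 over the first 10 bytes.
byte 0: (72 xor 40) xor 73 = 32 xor 73 = 41
byte 1: (8b xor 84) xor 69 = 0f xor 69 = 66
byte 2: (3b xor d4) xor 67 = ef xor 67 = 88
byte 3: (91 xor 06) xor 6e = 97 xor 6e = f9
byte 4: (75 xor 79) xor 61 = 0c xor 61 = 6d
byte 5: (4d xor 84) xor 6c = c9 xor 6c = a5
byte 6: (e6 xor 1b) xor 20 = fd xor 20 = dd
byte 7: (89 xor 05) xor 74 = 8c xor 74 = f8
byte 8: (11 xor ef) xor 68 = fe xor 68 = 96
byte 9: (f8 xor bb) xor 65 = 43 xor 65 = 26

416688f96da5ddf89626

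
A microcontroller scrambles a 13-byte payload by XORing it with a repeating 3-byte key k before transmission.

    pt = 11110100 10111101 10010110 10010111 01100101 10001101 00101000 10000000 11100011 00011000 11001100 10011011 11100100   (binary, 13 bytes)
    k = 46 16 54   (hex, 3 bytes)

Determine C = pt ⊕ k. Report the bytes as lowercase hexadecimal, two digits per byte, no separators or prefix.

b2abc2d173d96e96b75edacfa2

The 3-byte key repeats, so the effective keystream is 46 16 54 46 16 54 46 16 54 46 16 54 46.
byte 0: f4 XOR 46 = b2
byte 1: bd XOR 16 = ab
byte 2: 96 XOR 54 = c2
byte 3: 97 XOR 46 = d1
byte 4: 65 XOR 16 = 73
byte 5: 8d XOR 54 = d9
byte 6: 28 XOR 46 = 6e
byte 7: 80 XOR 16 = 96
byte 8: e3 XOR 54 = b7
byte 9: 18 XOR 46 = 5e
byte 10: cc XOR 16 = da
byte 11: 9b XOR 54 = cf
byte 12: e4 XOR 46 = a2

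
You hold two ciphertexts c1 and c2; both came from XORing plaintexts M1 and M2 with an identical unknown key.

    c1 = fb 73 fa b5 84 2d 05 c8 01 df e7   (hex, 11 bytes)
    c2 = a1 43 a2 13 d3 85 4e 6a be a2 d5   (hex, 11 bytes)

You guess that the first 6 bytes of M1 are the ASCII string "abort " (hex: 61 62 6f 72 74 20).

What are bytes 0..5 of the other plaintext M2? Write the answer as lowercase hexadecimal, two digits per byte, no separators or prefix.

3b5237d42388

First, c1 ⊕ c2 = (M1 ⊕ K) ⊕ (M2 ⊕ K) = M1 ⊕ M2, so the key drops out. Then M2 = (M1 ⊕ M2) ⊕ M1 over the first 6 bytes.
byte 0: (fb ^ a1) ^ 61 = 5a ^ 61 = 3b
byte 1: (73 ^ 43) ^ 62 = 30 ^ 62 = 52
byte 2: (fa ^ a2) ^ 6f = 58 ^ 6f = 37
byte 3: (b5 ^ 13) ^ 72 = a6 ^ 72 = d4
byte 4: (84 ^ d3) ^ 74 = 57 ^ 74 = 23
byte 5: (2d ^ 85) ^ 20 = a8 ^ 20 = 88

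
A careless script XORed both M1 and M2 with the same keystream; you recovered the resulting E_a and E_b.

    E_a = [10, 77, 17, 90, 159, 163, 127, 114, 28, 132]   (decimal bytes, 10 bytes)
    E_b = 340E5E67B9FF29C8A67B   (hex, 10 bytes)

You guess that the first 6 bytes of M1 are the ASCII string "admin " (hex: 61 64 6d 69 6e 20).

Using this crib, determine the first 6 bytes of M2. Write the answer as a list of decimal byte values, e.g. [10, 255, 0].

[95, 39, 34, 84, 72, 124]

First, E_a ⊕ E_b = (M1 ⊕ K) ⊕ (M2 ⊕ K) = M1 ⊕ M2, so the key drops out. Then M2 = (M1 ⊕ M2) ⊕ M1 over the first 6 bytes.
byte 0: (0a ^ 34) ^ 61 = 3e ^ 61 = 5f
byte 1: (4d ^ 0e) ^ 64 = 43 ^ 64 = 27
byte 2: (11 ^ 5e) ^ 6d = 4f ^ 6d = 22
byte 3: (5a ^ 67) ^ 69 = 3d ^ 69 = 54
byte 4: (9f ^ b9) ^ 6e = 26 ^ 6e = 48
byte 5: (a3 ^ ff) ^ 20 = 5c ^ 20 = 7c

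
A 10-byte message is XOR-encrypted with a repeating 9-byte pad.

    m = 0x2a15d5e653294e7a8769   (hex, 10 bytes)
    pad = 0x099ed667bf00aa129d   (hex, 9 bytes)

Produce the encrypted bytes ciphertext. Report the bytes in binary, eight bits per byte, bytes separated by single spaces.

The 9-byte key repeats, so the effective keystream is 09 9e d6 67 bf 00 aa 12 9d 09.
byte 0: 00101010 ^ 00001001 = 00100011
byte 1: 00010101 ^ 10011110 = 10001011
byte 2: 11010101 ^ 11010110 = 00000011
byte 3: 11100110 ^ 01100111 = 10000001
byte 4: 01010011 ^ 10111111 = 11101100
byte 5: 00101001 ^ 00000000 = 00101001
byte 6: 01001110 ^ 10101010 = 11100100
byte 7: 01111010 ^ 00010010 = 01101000
byte 8: 10000111 ^ 10011101 = 00011010
byte 9: 01101001 ^ 00001001 = 01100000

00100011 10001011 00000011 10000001 11101100 00101001 11100100 01101000 00011010 01100000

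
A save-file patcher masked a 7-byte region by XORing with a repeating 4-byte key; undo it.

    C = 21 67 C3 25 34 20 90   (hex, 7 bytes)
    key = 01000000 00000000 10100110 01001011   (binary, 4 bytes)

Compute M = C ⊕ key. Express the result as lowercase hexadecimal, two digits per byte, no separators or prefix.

6167656e742036

The 4-byte key repeats, so the effective keystream is 40 00 a6 4b 40 00 a6.
byte 0: 21 ^ 40 = 61
byte 1: 67 ^ 00 = 67
byte 2: c3 ^ a6 = 65
byte 3: 25 ^ 4b = 6e
byte 4: 34 ^ 40 = 74
byte 5: 20 ^ 00 = 20
byte 6: 90 ^ a6 = 36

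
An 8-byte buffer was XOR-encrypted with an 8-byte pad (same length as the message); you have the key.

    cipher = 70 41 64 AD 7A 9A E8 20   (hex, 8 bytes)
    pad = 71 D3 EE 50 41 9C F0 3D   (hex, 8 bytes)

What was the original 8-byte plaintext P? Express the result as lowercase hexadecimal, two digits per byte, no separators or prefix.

112 ⊕ 113 =   1
 65 ⊕ 211 = 146
100 ⊕ 238 = 138
173 ⊕  80 = 253
122 ⊕  65 =  59
154 ⊕ 156 =   6
232 ⊕ 240 =  24
 32 ⊕  61 =  29

01928afd3b06181d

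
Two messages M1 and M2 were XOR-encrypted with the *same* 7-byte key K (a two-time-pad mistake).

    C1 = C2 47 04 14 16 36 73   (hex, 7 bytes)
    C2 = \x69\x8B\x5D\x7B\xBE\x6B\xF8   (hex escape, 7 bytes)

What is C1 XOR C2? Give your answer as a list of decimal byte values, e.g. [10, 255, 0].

C1 ⊕ C2 = (M1 ⊕ K) ⊕ (M2 ⊕ K) = M1 ⊕ M2 — the shared key cancels under XOR.
194 XOR 105 = 171
 71 XOR 139 = 204
  4 XOR  93 =  89
 20 XOR 123 = 111
 22 XOR 190 = 168
 54 XOR 107 =  93
115 XOR 248 = 139

[171, 204, 89, 111, 168, 93, 139]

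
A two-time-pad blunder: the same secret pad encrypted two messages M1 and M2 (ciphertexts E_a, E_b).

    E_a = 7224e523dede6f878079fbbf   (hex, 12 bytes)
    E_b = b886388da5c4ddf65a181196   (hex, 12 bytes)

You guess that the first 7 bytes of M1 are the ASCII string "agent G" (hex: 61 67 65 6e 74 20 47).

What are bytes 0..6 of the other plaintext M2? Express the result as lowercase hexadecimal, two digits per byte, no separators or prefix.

abc5b8c00f3af5

First, E_a ⊕ E_b = (M1 ⊕ K) ⊕ (M2 ⊕ K) = M1 ⊕ M2, so the key drops out. Then M2 = (M1 ⊕ M2) ⊕ M1 over the first 7 bytes.
byte 0: (72 ^ b8) ^ 61 = ca ^ 61 = ab
byte 1: (24 ^ 86) ^ 67 = a2 ^ 67 = c5
byte 2: (e5 ^ 38) ^ 65 = dd ^ 65 = b8
byte 3: (23 ^ 8d) ^ 6e = ae ^ 6e = c0
byte 4: (de ^ a5) ^ 74 = 7b ^ 74 = 0f
byte 5: (de ^ c4) ^ 20 = 1a ^ 20 = 3a
byte 6: (6f ^ dd) ^ 47 = b2 ^ 47 = f5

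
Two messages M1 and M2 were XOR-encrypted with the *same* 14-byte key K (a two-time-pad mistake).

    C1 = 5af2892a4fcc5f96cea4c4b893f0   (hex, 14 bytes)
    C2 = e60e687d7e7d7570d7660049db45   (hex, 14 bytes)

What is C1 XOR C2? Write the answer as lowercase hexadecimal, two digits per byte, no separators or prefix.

C1 ⊕ C2 = (M1 ⊕ K) ⊕ (M2 ⊕ K) = M1 ⊕ M2 — the shared key cancels under XOR.
5a xor e6 = bc
f2 xor 0e = fc
89 xor 68 = e1
2a xor 7d = 57
4f xor 7e = 31
cc xor 7d = b1
5f xor 75 = 2a
96 xor 70 = e6
ce xor d7 = 19
a4 xor 66 = c2
c4 xor 00 = c4
b8 xor 49 = f1
93 xor db = 48
f0 xor 45 = b5

bcfce15731b12ae619c2c4f148b5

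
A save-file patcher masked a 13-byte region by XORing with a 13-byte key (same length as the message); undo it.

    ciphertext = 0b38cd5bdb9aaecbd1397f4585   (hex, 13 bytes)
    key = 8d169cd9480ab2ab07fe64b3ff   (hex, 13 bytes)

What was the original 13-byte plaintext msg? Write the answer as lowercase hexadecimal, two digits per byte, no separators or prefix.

862e518293901c60d6c71bf67a

byte 0: 0b xor 8d = 86
byte 1: 38 xor 16 = 2e
byte 2: cd xor 9c = 51
byte 3: 5b xor d9 = 82
byte 4: db xor 48 = 93
byte 5: 9a xor 0a = 90
byte 6: ae xor b2 = 1c
byte 7: cb xor ab = 60
byte 8: d1 xor 07 = d6
byte 9: 39 xor fe = c7
byte 10: 7f xor 64 = 1b
byte 11: 45 xor b3 = f6
byte 12: 85 xor ff = 7a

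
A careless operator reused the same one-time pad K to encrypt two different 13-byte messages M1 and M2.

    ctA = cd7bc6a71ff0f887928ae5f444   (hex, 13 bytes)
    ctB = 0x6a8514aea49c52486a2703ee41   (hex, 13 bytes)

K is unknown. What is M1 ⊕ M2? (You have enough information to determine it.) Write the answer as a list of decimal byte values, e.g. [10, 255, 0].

ctA ⊕ ctB = (M1 ⊕ K) ⊕ (M2 ⊕ K) = M1 ⊕ M2 — the shared key cancels under XOR.
byte 0: 11001101 XOR 01101010 = 10100111
byte 1: 01111011 XOR 10000101 = 11111110
byte 2: 11000110 XOR 00010100 = 11010010
byte 3: 10100111 XOR 10101110 = 00001001
byte 4: 00011111 XOR 10100100 = 10111011
byte 5: 11110000 XOR 10011100 = 01101100
byte 6: 11111000 XOR 01010010 = 10101010
byte 7: 10000111 XOR 01001000 = 11001111
byte 8: 10010010 XOR 01101010 = 11111000
byte 9: 10001010 XOR 00100111 = 10101101
byte 10: 11100101 XOR 00000011 = 11100110
byte 11: 11110100 XOR 11101110 = 00011010
byte 12: 01000100 XOR 01000001 = 00000101

[167, 254, 210, 9, 187, 108, 170, 207, 248, 173, 230, 26, 5]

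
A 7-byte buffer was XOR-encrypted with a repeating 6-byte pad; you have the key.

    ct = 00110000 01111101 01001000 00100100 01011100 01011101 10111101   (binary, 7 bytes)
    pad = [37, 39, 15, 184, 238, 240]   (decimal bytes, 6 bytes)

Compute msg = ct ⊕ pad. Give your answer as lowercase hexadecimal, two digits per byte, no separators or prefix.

The 6-byte key repeats, so the effective keystream is 25 27 0f b8 ee f0 25.
byte 0: 30 ^ 25 = 15
byte 1: 7d ^ 27 = 5a
byte 2: 48 ^ 0f = 47
byte 3: 24 ^ b8 = 9c
byte 4: 5c ^ ee = b2
byte 5: 5d ^ f0 = ad
byte 6: bd ^ 25 = 98

155a479cb2ad98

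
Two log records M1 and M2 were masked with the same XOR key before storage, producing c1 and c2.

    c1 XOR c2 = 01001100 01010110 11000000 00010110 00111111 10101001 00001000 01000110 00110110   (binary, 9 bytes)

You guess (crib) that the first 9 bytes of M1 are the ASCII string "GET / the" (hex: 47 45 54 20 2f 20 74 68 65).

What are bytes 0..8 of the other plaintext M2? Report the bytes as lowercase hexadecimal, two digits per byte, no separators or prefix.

0b13943610897c2e53

Since c1 ⊕ c2 = M1 ⊕ M2, XORing with the guessed M1 bytes yields the corresponding M2 bytes: M2 = (c1 ⊕ c2) ⊕ M1.
byte 0: 4c ^ 47 = 0b
byte 1: 56 ^ 45 = 13
byte 2: c0 ^ 54 = 94
byte 3: 16 ^ 20 = 36
byte 4: 3f ^ 2f = 10
byte 5: a9 ^ 20 = 89
byte 6: 08 ^ 74 = 7c
byte 7: 46 ^ 68 = 2e
byte 8: 36 ^ 65 = 53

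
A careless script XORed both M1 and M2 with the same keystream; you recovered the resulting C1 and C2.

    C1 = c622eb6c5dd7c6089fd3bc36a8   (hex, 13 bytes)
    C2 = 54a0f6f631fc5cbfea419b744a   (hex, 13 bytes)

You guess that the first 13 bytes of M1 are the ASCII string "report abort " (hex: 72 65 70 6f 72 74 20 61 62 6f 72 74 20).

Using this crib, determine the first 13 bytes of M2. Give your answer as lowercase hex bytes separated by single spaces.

First, C1 ⊕ C2 = (M1 ⊕ K) ⊕ (M2 ⊕ K) = M1 ⊕ M2, so the key drops out. Then M2 = (M1 ⊕ M2) ⊕ M1 over the first 13 bytes.
byte 0: (c6 ⊕ 54) ⊕ 72 = 92 ⊕ 72 = e0
byte 1: (22 ⊕ a0) ⊕ 65 = 82 ⊕ 65 = e7
byte 2: (eb ⊕ f6) ⊕ 70 = 1d ⊕ 70 = 6d
byte 3: (6c ⊕ f6) ⊕ 6f = 9a ⊕ 6f = f5
byte 4: (5d ⊕ 31) ⊕ 72 = 6c ⊕ 72 = 1e
byte 5: (d7 ⊕ fc) ⊕ 74 = 2b ⊕ 74 = 5f
byte 6: (c6 ⊕ 5c) ⊕ 20 = 9a ⊕ 20 = ba
byte 7: (08 ⊕ bf) ⊕ 61 = b7 ⊕ 61 = d6
byte 8: (9f ⊕ ea) ⊕ 62 = 75 ⊕ 62 = 17
byte 9: (d3 ⊕ 41) ⊕ 6f = 92 ⊕ 6f = fd
byte 10: (bc ⊕ 9b) ⊕ 72 = 27 ⊕ 72 = 55
byte 11: (36 ⊕ 74) ⊕ 74 = 42 ⊕ 74 = 36
byte 12: (a8 ⊕ 4a) ⊕ 20 = e2 ⊕ 20 = c2

e0 e7 6d f5 1e 5f ba d6 17 fd 55 36 c2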